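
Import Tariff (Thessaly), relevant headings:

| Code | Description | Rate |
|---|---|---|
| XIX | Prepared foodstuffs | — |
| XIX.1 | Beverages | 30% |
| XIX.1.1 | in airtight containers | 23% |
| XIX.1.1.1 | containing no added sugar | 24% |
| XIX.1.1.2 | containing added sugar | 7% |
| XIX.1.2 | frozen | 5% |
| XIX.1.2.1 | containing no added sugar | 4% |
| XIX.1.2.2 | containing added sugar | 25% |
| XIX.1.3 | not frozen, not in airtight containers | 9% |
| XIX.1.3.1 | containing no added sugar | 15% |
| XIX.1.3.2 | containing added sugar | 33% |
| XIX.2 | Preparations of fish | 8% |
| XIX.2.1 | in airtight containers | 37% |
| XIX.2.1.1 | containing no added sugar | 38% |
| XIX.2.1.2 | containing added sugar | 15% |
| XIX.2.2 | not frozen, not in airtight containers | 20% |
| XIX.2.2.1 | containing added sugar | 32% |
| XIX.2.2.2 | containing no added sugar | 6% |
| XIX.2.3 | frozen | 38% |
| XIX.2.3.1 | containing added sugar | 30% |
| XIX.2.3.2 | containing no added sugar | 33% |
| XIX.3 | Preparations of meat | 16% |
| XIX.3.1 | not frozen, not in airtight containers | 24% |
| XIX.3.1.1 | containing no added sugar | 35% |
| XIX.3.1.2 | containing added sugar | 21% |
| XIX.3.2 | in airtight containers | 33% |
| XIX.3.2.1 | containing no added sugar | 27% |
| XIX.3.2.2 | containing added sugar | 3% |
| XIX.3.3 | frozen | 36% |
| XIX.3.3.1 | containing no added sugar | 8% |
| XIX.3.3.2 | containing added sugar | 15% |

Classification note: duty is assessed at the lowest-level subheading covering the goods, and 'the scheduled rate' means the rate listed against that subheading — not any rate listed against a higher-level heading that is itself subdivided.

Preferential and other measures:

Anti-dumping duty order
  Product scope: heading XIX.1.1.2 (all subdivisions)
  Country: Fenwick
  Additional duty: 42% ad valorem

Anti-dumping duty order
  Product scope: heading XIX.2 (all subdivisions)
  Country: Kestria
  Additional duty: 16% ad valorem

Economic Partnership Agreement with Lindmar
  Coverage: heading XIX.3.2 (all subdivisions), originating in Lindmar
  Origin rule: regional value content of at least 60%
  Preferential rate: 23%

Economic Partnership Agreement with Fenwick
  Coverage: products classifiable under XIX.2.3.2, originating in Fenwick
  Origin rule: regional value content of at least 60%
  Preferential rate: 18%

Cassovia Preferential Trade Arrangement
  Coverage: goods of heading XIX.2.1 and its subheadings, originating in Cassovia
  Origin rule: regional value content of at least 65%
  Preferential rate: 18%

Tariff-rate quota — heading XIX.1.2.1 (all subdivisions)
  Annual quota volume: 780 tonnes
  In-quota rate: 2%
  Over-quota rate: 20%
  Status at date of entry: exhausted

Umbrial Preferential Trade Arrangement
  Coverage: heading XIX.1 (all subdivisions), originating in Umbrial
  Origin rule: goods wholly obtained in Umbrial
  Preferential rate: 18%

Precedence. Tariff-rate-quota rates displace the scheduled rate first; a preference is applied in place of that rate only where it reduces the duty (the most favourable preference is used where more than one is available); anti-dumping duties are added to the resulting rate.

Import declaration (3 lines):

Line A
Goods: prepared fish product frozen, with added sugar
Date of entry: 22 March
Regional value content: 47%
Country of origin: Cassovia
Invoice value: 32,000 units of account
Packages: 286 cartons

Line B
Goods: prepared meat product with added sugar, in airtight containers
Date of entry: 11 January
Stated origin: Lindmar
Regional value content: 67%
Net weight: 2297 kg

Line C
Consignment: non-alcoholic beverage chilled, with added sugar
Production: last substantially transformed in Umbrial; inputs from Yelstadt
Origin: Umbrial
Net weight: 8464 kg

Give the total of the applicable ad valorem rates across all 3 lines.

66%

Line A: prepared fish product → XIX.2; frozen → XIX.2.3; with added sugar → XIX.2.3.1. Scheduled 30%. Cassovia agreement on XIX.2.1: XIX.2.3.1 not covered. → 30%.
Line B: prepared meat product → XIX.3; in airtight containers → XIX.3.2; with added sugar → XIX.3.2.2. Scheduled 3%. Lindmar agreement on XIX.3.2: RVC ≥ 60% → 23% available; preference 23% not lower than 3% → no reduction. → 3%.
Line C: non-alcoholic beverage → XIX.1; chilled → XIX.1.3; with added sugar → XIX.1.3.2. Scheduled 33%. Umbrial agreement on XIX.1: not wholly obtained. → 33%.
Sum: 30% + 3% + 33% = 66%.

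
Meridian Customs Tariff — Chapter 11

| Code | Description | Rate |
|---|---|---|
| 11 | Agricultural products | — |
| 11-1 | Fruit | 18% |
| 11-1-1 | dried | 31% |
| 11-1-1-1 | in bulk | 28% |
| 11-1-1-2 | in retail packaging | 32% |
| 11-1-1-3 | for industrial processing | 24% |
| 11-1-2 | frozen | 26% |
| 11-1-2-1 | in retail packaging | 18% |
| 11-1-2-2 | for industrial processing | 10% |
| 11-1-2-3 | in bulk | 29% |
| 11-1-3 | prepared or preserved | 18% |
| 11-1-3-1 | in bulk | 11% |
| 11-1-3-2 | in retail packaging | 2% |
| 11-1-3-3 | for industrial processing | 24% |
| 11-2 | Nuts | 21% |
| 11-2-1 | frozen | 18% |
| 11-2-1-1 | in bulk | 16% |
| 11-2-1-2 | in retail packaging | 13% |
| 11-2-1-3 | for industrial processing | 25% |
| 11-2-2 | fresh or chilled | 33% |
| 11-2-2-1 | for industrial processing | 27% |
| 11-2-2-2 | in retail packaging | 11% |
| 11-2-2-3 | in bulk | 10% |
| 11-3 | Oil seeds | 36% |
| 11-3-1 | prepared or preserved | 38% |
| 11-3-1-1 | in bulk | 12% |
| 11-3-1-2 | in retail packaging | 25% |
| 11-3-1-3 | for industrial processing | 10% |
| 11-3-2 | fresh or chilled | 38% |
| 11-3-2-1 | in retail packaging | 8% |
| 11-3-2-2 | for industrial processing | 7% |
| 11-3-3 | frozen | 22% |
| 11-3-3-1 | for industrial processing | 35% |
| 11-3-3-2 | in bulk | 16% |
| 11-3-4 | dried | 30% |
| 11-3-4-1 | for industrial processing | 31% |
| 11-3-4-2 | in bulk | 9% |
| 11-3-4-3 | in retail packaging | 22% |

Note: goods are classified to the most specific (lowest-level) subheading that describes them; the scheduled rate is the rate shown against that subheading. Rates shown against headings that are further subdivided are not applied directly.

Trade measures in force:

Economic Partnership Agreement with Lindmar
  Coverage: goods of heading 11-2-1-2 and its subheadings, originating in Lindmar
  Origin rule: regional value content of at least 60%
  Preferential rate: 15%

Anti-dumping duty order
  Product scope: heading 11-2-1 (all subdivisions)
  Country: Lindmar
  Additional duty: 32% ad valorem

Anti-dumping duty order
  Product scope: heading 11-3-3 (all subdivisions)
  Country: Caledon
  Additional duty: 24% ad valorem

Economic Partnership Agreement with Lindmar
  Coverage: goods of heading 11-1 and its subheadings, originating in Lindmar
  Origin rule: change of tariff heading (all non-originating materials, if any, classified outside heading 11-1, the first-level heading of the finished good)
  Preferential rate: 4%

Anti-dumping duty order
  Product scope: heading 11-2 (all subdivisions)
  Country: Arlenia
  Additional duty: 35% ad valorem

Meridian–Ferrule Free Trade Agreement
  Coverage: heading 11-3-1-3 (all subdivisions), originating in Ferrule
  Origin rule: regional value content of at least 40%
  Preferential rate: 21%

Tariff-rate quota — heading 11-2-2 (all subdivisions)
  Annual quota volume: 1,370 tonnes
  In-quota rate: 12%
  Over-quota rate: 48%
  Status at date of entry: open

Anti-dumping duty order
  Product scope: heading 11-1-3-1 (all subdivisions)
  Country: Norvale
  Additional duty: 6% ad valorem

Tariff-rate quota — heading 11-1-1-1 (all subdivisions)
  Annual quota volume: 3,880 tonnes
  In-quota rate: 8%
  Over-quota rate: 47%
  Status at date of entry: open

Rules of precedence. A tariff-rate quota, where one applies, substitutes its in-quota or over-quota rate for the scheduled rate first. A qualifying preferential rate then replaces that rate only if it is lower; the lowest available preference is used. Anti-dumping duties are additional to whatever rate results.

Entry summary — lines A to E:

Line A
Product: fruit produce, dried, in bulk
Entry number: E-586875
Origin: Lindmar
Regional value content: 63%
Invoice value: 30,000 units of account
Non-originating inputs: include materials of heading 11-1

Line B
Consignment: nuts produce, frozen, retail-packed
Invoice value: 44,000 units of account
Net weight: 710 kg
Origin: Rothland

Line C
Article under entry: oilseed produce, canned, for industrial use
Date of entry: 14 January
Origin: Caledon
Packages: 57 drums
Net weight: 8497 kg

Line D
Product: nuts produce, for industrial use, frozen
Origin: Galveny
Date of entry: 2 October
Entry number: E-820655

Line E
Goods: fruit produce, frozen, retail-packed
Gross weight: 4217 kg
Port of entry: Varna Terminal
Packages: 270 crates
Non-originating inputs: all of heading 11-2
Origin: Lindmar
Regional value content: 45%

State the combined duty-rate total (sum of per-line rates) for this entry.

Line A: fruit → 11-1; dried → 11-1-1; in bulk → 11-1-1-1. Scheduled 28%. quota on 11-1-1-1 open → in-quota 8%; Lindmar agreement on 11-2-1-2: 11-1-1-1 not covered; Lindmar agreement on 11-1: CTH not met. → 8%.
Line B: nuts → 11-2; frozen → 11-2-1; retail-packed → 11-2-1-2. Scheduled 13%. No special measure applies. → 13%.
Line C: oilseed → 11-3; canned → 11-3-1; for industrial use → 11-3-1-3. Scheduled 10%. No special measure applies. → 10%.
Line D: nuts → 11-2; frozen → 11-2-1; for industrial use → 11-2-1-3. Scheduled 25%. No special measure applies. → 25%.
Line E: fruit → 11-1; frozen → 11-1-2; retail-packed → 11-1-2-1. Scheduled 18%. Lindmar agreement on 11-2-1-2: 11-1-2-1 not covered; Lindmar agreement on 11-1: CTH met → 4% available; preferential 4%. → 4%.
Sum: 8% + 13% + 10% + 25% + 4% = 60%.

60%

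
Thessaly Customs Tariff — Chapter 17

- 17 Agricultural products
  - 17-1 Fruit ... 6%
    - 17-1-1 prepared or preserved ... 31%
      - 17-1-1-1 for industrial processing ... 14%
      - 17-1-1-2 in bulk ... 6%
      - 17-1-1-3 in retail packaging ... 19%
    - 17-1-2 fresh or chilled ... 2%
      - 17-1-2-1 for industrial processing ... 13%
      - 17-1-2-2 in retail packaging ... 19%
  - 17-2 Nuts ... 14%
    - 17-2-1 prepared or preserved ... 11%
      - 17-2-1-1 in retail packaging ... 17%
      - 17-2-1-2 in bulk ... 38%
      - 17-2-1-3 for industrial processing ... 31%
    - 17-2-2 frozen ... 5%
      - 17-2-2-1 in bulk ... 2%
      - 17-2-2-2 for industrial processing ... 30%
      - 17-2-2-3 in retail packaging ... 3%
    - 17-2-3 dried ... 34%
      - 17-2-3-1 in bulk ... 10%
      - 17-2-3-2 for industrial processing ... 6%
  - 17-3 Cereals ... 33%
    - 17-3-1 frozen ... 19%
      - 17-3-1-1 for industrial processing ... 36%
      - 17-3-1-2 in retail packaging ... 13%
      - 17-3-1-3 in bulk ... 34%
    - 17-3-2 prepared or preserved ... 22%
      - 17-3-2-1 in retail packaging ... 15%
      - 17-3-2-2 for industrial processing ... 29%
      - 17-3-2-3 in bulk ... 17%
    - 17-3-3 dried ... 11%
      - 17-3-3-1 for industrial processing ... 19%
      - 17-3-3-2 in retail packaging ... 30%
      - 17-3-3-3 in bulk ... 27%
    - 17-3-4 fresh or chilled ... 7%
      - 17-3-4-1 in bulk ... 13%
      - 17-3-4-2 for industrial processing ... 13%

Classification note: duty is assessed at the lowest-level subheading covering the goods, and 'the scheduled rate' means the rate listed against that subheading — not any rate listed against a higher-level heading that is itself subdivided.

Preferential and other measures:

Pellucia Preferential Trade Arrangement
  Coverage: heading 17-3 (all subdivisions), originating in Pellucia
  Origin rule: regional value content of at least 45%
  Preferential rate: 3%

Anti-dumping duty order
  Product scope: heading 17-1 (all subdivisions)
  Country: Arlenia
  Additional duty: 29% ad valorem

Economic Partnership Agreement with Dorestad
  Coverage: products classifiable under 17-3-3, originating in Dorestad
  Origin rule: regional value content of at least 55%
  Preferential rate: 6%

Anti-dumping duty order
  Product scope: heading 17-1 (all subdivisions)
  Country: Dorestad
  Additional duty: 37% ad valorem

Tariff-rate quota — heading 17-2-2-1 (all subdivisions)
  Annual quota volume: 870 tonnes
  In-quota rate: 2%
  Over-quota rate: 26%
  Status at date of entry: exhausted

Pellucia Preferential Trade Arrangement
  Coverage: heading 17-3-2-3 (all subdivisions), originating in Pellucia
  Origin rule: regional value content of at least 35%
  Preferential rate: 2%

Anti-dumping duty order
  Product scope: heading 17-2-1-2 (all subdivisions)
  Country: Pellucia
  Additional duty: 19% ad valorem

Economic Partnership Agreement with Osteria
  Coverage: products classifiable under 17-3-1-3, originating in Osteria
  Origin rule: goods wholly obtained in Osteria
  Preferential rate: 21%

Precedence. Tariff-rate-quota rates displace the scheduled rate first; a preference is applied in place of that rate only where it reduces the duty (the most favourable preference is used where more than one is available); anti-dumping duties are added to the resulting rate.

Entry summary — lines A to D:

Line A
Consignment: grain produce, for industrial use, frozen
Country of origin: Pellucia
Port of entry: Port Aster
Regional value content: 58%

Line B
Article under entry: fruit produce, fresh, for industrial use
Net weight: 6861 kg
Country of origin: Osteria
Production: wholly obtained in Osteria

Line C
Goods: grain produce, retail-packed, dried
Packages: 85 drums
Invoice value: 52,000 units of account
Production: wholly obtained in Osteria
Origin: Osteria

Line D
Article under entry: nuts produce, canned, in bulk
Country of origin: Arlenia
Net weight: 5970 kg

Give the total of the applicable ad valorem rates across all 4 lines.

84%

Line A: grain → 17-3; frozen → 17-3-1; for industrial use → 17-3-1-1. Scheduled 36%. Pellucia agreement on 17-3: RVC ≥ 45% → 3% available; Pellucia agreement on 17-3-2-3: 17-3-1-1 not covered; preferential 3%. → 3%.
Line B: fruit → 17-1; fresh → 17-1-2; for industrial use → 17-1-2-1. Scheduled 13%. Osteria agreement on 17-3-1-3: 17-1-2-1 not covered. → 13%.
Line C: grain → 17-3; dried → 17-3-3; retail-packed → 17-3-3-2. Scheduled 30%. Osteria agreement on 17-3-1-3: 17-3-3-2 not covered. → 30%.
Line D: nuts → 17-2; canned → 17-2-1; in bulk → 17-2-1-2. Scheduled 38%. No special measure applies. → 38%.
Sum: 3% + 13% + 30% + 38% = 84%.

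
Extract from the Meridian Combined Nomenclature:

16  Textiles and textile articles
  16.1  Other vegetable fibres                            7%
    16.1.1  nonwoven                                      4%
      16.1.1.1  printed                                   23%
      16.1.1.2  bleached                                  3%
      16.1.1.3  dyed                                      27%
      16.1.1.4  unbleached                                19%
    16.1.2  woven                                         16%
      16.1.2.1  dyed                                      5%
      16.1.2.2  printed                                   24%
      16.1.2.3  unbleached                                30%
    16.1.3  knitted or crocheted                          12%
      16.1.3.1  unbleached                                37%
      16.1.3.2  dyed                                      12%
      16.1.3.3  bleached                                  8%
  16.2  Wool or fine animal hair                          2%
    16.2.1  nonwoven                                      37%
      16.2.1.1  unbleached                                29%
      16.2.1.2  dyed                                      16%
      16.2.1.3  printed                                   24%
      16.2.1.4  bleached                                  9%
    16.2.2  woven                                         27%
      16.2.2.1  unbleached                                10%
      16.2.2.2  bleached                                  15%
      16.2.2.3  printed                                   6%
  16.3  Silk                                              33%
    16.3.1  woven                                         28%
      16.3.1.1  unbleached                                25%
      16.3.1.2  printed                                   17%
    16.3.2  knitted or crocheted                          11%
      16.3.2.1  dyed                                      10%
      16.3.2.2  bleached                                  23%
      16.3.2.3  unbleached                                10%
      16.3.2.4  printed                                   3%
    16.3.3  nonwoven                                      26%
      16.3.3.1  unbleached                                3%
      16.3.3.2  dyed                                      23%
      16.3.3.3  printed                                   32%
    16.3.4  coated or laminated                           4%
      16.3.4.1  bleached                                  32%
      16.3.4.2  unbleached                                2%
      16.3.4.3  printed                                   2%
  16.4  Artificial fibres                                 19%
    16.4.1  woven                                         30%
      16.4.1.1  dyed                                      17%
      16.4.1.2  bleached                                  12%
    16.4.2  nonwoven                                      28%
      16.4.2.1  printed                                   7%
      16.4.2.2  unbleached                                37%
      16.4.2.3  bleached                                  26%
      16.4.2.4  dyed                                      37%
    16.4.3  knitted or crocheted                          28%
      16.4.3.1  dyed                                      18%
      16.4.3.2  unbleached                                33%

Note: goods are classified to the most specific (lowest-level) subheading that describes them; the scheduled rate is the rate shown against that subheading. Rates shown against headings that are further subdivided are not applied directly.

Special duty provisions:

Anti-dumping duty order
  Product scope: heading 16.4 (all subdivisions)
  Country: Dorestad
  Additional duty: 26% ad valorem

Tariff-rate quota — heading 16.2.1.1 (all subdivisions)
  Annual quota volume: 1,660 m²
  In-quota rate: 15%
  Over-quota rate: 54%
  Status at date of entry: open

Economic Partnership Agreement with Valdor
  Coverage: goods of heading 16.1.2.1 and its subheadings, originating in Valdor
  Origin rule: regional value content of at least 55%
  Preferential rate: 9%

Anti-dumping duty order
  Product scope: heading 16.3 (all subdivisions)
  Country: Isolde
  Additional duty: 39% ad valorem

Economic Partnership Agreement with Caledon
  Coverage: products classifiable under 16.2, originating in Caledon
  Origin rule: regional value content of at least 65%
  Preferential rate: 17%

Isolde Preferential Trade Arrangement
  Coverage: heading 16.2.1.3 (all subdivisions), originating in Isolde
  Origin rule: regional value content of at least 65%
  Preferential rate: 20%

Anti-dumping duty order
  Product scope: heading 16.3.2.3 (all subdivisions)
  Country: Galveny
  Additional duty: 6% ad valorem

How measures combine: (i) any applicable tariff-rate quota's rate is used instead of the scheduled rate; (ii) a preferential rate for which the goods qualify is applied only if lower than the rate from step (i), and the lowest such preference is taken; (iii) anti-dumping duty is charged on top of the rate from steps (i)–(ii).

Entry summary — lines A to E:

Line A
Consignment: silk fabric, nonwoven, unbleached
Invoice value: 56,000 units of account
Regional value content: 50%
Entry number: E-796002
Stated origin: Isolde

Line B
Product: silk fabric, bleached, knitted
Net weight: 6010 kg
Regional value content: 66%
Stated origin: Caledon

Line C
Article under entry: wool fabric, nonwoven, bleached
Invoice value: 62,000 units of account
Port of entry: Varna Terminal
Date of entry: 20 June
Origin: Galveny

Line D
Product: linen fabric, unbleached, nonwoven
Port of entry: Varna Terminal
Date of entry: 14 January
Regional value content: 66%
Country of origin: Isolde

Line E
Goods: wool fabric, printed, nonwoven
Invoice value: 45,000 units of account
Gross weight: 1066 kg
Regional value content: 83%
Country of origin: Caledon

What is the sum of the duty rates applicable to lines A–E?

Line A: silk → 16.3; nonwoven → 16.3.3; unbleached → 16.3.3.1. Scheduled 3%. Isolde agreement on 16.2.1.3: 16.3.3.1 not covered; anti-dumping (Isolde, 16.3): +39%; total 3% + 39% = 42%. → 42%.
Line B: silk → 16.3; knitted → 16.3.2; bleached → 16.3.2.2. Scheduled 23%. Caledon agreement on 16.2: 16.3.2.2 not covered. → 23%.
Line C: wool → 16.2; nonwoven → 16.2.1; bleached → 16.2.1.4. Scheduled 9%. No special measure applies. → 9%.
Line D: linen → 16.1; nonwoven → 16.1.1; unbleached → 16.1.1.4. Scheduled 19%. Isolde agreement on 16.2.1.3: 16.1.1.4 not covered. → 19%.
Line E: wool → 16.2; nonwoven → 16.2.1; printed → 16.2.1.3. Scheduled 24%. Caledon agreement on 16.2: RVC ≥ 65% → 17% available; preferential 17%. → 17%.
Sum: 42% + 23% + 9% + 19% + 17% = 110%.

110%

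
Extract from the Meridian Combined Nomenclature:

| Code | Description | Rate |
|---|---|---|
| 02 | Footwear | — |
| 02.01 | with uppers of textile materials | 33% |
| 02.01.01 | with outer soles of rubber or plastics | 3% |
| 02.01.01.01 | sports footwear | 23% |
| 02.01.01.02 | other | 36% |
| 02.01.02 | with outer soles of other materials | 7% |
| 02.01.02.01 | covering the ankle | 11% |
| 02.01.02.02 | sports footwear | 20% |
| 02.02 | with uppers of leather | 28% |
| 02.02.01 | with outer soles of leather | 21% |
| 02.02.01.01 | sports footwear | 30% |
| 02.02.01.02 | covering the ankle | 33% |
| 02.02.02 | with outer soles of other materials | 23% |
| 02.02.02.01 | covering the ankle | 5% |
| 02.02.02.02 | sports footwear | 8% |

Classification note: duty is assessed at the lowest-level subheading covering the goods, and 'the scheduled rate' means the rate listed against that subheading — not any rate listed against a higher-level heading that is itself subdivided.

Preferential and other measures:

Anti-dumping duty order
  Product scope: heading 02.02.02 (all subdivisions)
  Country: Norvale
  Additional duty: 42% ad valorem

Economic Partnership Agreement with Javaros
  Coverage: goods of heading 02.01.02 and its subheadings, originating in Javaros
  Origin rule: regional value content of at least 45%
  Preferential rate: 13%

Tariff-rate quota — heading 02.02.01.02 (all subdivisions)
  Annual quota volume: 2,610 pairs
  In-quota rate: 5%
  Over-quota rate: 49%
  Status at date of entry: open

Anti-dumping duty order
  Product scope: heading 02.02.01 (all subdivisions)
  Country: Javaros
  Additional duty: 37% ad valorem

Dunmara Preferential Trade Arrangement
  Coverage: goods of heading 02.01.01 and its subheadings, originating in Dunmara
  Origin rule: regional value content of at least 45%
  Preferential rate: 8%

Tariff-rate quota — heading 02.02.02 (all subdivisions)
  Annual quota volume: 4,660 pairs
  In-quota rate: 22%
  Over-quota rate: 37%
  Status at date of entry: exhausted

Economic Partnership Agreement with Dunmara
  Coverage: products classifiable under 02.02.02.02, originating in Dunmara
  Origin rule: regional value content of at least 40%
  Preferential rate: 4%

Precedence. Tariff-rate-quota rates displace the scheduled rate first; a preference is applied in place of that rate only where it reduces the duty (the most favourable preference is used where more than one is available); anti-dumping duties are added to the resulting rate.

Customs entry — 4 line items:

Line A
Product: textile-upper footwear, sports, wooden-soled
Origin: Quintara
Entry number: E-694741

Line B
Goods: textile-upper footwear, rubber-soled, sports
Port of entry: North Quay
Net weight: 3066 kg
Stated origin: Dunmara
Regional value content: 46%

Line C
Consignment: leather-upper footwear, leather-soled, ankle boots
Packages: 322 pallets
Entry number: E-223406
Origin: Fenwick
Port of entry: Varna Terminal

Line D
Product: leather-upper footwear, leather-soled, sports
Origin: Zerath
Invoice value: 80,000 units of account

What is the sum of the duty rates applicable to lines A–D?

Line A: textile-upper → 02.01; wooden-soled → 02.01.02; sports → 02.01.02.02. Scheduled 20%. No special measure applies. → 20%.
Line B: textile-upper → 02.01; rubber-soled → 02.01.01; sports → 02.01.01.01. Scheduled 23%. Dunmara agreement on 02.01.01: RVC ≥ 45% → 8% available; Dunmara agreement on 02.02.02.02: 02.01.01.01 not covered; preferential 8%. → 8%.
Line C: leather-upper → 02.02; leather-soled → 02.02.01; ankle boots → 02.02.01.02. Scheduled 33%. quota on 02.02.01.02 open → in-quota 5%. → 5%.
Line D: leather-upper → 02.02; leather-soled → 02.02.01; sports → 02.02.01.01. Scheduled 30%. No special measure applies. → 30%.
Sum: 20% + 8% + 5% + 30% = 63%.

63%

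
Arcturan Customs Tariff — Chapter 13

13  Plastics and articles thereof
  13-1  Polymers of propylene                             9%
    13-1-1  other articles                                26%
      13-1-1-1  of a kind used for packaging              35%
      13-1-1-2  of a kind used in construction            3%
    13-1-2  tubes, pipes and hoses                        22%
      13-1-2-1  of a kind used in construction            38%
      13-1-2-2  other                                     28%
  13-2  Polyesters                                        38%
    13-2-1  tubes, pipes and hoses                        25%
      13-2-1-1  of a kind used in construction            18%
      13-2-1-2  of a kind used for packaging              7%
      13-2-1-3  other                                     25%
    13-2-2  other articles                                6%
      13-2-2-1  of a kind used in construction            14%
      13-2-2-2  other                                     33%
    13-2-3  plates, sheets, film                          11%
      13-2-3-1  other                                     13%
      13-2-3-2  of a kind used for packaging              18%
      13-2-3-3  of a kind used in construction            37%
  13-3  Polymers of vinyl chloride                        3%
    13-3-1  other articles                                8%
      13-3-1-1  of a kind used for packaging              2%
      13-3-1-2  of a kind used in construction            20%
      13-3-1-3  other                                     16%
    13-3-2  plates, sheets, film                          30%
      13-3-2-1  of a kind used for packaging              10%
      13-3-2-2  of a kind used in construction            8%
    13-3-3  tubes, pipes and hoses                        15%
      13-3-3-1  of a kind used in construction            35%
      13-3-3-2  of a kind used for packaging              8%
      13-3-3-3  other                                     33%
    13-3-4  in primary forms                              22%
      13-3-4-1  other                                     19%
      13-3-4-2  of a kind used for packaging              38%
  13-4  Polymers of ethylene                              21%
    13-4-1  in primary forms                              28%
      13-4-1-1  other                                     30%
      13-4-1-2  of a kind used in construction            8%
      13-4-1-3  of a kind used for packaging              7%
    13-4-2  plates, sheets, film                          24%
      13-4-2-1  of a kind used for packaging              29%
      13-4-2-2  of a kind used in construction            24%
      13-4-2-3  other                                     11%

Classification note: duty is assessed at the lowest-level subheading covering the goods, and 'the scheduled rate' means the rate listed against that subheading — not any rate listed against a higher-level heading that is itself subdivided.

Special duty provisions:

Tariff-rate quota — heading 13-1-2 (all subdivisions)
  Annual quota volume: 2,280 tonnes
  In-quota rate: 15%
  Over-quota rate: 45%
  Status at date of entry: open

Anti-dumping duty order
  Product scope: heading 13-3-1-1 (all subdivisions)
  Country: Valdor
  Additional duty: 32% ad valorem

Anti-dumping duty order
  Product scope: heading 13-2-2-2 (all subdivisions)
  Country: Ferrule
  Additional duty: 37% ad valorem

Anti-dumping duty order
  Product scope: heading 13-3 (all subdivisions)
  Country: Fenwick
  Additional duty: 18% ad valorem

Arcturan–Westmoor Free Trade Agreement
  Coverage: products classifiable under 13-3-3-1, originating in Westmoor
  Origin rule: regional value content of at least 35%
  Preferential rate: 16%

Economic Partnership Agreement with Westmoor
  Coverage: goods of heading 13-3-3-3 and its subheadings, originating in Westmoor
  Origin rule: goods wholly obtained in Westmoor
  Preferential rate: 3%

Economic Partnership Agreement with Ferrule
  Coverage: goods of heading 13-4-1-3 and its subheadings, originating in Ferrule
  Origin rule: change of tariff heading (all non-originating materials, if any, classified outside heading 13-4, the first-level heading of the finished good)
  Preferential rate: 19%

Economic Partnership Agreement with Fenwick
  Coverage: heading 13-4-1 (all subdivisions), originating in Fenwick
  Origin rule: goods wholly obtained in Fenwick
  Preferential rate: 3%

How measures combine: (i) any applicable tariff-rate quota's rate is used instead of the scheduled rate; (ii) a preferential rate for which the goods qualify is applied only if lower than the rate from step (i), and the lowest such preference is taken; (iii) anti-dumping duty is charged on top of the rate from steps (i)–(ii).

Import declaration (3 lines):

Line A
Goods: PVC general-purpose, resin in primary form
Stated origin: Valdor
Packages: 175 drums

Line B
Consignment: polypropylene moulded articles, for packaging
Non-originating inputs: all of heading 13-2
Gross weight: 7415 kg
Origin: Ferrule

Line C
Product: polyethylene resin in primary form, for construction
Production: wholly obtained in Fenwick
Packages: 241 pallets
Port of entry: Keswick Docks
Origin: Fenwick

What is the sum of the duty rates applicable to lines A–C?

57%

Line A: PVC → 13-3; resin in primary form → 13-3-4; general-purpose → 13-3-4-1. Scheduled 19%. No special measure applies. → 19%.
Line B: polypropylene → 13-1; moulded articles → 13-1-1; for packaging → 13-1-1-1. Scheduled 35%. Ferrule agreement on 13-4-1-3: 13-1-1-1 not covered. → 35%.
Line C: polyethylene → 13-4; resin in primary form → 13-4-1; for construction → 13-4-1-2. Scheduled 8%. Fenwick agreement on 13-4-1: wholly obtained → 3% available; preferential 3%. → 3%.
Sum: 19% + 35% + 3% = 57%.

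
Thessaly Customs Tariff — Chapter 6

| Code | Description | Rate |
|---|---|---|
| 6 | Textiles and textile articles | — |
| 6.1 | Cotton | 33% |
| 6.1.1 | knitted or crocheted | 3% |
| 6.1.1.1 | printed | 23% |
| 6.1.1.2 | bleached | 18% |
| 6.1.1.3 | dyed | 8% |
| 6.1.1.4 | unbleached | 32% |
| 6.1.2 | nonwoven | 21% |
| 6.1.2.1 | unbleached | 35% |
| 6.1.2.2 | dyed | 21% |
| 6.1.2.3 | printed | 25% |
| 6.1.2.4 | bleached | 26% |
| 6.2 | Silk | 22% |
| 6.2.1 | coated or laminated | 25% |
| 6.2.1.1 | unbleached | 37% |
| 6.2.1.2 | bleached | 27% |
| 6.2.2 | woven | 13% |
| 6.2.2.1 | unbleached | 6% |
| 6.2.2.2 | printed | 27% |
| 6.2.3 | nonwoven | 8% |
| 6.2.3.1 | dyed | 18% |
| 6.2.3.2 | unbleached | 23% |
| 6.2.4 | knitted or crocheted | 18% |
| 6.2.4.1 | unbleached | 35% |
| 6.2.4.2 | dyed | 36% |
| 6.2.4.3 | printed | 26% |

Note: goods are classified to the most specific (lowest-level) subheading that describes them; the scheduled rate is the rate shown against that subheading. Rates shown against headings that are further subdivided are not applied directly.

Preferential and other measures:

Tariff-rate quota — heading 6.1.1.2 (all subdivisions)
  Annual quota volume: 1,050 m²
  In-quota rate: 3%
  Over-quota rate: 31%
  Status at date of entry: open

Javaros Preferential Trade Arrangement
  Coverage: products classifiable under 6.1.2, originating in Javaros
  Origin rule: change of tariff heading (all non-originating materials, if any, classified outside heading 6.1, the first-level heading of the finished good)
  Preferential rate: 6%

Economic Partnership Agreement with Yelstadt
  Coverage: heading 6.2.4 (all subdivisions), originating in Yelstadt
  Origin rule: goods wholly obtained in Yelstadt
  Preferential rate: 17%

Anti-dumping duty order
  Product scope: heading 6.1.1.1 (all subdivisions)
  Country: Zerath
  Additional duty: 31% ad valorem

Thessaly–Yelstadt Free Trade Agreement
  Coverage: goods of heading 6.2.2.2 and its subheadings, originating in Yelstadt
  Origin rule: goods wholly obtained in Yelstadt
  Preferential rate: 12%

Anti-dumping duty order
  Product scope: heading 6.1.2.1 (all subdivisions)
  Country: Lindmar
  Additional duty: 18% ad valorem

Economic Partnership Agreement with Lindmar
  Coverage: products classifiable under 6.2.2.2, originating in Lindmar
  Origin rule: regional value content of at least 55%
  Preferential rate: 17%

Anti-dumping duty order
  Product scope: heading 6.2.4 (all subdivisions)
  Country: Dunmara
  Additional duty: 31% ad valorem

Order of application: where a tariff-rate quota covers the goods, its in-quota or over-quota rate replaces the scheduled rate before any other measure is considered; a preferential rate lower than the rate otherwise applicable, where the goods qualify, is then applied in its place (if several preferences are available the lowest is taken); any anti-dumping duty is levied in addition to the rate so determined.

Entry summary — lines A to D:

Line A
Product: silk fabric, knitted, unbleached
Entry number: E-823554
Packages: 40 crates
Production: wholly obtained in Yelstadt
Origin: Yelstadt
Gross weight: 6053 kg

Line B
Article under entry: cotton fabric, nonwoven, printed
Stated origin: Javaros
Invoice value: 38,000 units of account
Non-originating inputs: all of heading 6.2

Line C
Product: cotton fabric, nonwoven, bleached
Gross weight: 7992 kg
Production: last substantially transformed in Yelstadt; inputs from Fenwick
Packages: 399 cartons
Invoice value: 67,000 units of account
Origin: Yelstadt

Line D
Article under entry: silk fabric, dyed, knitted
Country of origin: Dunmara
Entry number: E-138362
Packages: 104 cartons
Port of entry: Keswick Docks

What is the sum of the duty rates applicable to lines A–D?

Line A: silk → 6.2; knitted → 6.2.4; unbleached → 6.2.4.1. Scheduled 35%. Yelstadt agreement on 6.2.4: wholly obtained → 17% available; Yelstadt agreement on 6.2.2.2: 6.2.4.1 not covered; preferential 17%. → 17%.
Line B: cotton → 6.1; nonwoven → 6.1.2; printed → 6.1.2.3. Scheduled 25%. Javaros agreement on 6.1.2: CTH met → 6% available; preferential 6%. → 6%.
Line C: cotton → 6.1; nonwoven → 6.1.2; bleached → 6.1.2.4. Scheduled 26%. Yelstadt agreement on 6.2.4: 6.1.2.4 not covered; Yelstadt agreement on 6.2.2.2: 6.1.2.4 not covered. → 26%.
Line D: silk → 6.2; knitted → 6.2.4; dyed → 6.2.4.2. Scheduled 36%. anti-dumping (Dunmara, 6.2.4): +31%; total 36% + 31% = 67%. → 67%.
Sum: 17% + 6% + 26% + 67% = 116%.

116%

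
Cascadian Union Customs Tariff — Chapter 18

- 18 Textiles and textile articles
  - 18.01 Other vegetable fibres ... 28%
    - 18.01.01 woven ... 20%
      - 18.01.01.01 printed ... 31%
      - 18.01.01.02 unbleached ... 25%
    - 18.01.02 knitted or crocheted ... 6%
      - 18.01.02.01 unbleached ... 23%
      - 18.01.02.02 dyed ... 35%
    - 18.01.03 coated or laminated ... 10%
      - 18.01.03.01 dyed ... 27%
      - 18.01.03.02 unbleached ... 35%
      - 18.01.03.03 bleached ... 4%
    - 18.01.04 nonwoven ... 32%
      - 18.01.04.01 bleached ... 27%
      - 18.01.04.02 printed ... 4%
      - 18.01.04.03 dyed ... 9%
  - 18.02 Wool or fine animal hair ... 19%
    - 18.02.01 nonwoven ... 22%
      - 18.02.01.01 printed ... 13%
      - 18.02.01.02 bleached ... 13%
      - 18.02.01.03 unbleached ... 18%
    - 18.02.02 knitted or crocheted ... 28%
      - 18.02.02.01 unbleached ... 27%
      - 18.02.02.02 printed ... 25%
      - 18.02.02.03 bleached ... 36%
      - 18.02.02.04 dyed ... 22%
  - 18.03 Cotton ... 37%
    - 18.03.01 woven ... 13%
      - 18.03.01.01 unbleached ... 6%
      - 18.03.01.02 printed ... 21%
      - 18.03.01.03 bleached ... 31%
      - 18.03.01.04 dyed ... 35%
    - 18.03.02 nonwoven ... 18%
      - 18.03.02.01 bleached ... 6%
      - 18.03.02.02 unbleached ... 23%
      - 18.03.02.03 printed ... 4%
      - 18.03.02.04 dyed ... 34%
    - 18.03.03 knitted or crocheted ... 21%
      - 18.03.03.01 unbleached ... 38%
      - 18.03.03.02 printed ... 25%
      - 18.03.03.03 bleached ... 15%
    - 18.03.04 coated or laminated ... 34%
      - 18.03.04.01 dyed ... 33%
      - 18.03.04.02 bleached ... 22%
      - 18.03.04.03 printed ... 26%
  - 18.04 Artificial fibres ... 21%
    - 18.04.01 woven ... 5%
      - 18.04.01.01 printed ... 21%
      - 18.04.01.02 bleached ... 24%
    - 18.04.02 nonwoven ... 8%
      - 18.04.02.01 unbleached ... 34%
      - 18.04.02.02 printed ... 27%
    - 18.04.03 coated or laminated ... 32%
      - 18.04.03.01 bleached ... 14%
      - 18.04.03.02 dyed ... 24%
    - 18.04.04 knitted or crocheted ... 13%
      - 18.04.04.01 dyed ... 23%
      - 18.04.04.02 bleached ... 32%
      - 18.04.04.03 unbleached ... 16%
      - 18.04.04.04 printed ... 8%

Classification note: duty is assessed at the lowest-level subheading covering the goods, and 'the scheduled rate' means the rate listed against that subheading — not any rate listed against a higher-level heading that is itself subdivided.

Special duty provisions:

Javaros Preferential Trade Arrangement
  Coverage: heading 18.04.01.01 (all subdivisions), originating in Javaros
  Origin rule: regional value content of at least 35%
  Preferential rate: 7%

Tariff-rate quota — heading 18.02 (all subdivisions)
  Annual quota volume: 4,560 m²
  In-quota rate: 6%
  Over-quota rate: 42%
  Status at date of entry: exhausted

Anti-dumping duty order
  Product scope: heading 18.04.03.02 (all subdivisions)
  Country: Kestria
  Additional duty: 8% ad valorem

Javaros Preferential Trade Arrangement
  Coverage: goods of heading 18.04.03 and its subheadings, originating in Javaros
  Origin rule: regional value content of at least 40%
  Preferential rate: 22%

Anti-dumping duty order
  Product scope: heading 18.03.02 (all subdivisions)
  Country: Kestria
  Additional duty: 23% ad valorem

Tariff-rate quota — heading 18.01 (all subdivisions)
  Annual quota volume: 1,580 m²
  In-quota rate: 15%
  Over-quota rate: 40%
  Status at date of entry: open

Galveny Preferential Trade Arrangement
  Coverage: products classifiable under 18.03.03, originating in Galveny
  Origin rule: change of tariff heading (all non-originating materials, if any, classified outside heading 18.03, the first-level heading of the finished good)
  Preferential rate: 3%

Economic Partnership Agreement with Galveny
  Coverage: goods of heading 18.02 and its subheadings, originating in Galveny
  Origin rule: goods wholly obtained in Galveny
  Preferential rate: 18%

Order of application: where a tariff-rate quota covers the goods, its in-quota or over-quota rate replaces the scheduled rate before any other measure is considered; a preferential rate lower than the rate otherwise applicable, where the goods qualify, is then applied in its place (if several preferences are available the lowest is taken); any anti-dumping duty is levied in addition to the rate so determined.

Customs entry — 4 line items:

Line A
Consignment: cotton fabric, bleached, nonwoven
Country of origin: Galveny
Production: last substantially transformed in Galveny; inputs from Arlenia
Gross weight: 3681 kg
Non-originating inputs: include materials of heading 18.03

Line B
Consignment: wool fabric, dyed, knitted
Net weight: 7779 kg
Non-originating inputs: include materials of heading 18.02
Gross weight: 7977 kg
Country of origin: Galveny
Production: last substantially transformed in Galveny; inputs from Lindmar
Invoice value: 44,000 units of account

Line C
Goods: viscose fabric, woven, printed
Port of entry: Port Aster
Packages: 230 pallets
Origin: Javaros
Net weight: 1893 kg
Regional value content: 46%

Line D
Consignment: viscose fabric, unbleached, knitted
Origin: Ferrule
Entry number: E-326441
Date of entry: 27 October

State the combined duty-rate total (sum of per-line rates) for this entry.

71%

Line A: cotton → 18.03; nonwoven → 18.03.02; bleached → 18.03.02.01. Scheduled 6%. Galveny agreement on 18.03.03: 18.03.02.01 not covered; Galveny agreement on 18.02: 18.03.02.01 not covered. → 6%.
Line B: wool → 18.02; knitted → 18.02.02; dyed → 18.02.02.04. Scheduled 22%. quota on 18.02 exhausted → over-quota 42%; Galveny agreement on 18.03.03: 18.02.02.04 not covered; Galveny agreement on 18.02: not wholly obtained. → 42%.
Line C: viscose → 18.04; woven → 18.04.01; printed → 18.04.01.01. Scheduled 21%. Javaros agreement on 18.04.01.01: RVC ≥ 35% → 7% available; Javaros agreement on 18.04.03: 18.04.01.01 not covered; preferential 7%. → 7%.
Line D: viscose → 18.04; knitted → 18.04.04; unbleached → 18.04.04.03. Scheduled 16%. No special measure applies. → 16%.
Sum: 6% + 42% + 7% + 16% = 71%.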